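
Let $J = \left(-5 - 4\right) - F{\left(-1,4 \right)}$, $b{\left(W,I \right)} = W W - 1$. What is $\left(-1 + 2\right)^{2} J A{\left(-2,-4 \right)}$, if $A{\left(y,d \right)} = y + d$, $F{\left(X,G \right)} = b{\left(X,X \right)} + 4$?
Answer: $78$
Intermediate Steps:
$b{\left(W,I \right)} = -1 + W^{2}$ ($b{\left(W,I \right)} = W^{2} - 1 = -1 + W^{2}$)
$F{\left(X,G \right)} = 3 + X^{2}$ ($F{\left(X,G \right)} = \left(-1 + X^{2}\right) + 4 = 3 + X^{2}$)
$A{\left(y,d \right)} = d + y$
$J = -13$ ($J = \left(-5 - 4\right) - \left(3 + \left(-1\right)^{2}\right) = \left(-5 - 4\right) - \left(3 + 1\right) = -9 - 4 = -13$)
$\left(-1 + 2\right)^{2} J A{\left(-2,-4 \right)} = \left(-1 + 2\right)^{2} \left(-13\right) \left(-4 - 2\right) = 1^{2} \left(-13\right) \left(-6\right) = 1 \left(-13\right) \left(-6\right) = \left(-13\right) \left(-6\right) = 78$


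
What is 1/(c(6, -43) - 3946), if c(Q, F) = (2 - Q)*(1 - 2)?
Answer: -1/3942 ≈ -0.00025368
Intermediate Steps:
c(Q, F) = -2 + Q (c(Q, F) = (2 - Q)*(-1) = -2 + Q)
1/(c(6, -43) - 3946) = 1/((-2 + 6) - 3946) = 1/(4 - 3946) = 1/(-3942) = -1/3942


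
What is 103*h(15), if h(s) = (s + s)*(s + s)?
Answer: 92700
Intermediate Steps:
h(s) = 4*s**2 (h(s) = (2*s)*(2*s) = 4*s**2)
103*h(15) = 103*(4*15**2) = 103*(4*225) = 103*900 = 92700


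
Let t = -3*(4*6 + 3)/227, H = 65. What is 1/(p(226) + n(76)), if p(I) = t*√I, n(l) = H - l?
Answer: -566819/4752223 + 18387*√226/4752223 ≈ -0.061109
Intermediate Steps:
t = -81/227 (t = -3*(24 + 3)*(1/227) = -3*27*(1/227) = -81*1/227 = -81/227 ≈ -0.35683)
n(l) = 65 - l
p(I) = -81*√I/227
1/(p(226) + n(76)) = 1/(-81*√226/227 + (65 - 1*76)) = 1/(-81*√226/227 + (65 - 76)) = 1/(-81*√226/227 - 11) = 1/(-11 - 81*√226/227)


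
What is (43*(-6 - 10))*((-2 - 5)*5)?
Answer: 24080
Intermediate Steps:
(43*(-6 - 10))*((-2 - 5)*5) = (43*(-16))*(-7*5) = -688*(-35) = 24080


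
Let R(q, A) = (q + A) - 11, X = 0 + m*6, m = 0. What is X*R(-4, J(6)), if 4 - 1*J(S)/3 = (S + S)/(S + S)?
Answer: 0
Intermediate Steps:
J(S) = 9 (J(S) = 12 - 3*(S + S)/(S + S) = 12 - 3*2*S/(2*S) = 12 - 3*2*S*1/(2*S) = 12 - 3*1 = 12 - 3 = 9)
X = 0 (X = 0 + 0*6 = 0 + 0 = 0)
R(q, A) = -11 + A + q (R(q, A) = (A + q) - 11 = -11 + A + q)
X*R(-4, J(6)) = 0*(-11 + 9 - 4) = 0*(-6) = 0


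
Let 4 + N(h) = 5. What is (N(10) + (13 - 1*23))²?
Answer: 81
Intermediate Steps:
N(h) = 1 (N(h) = -4 + 5 = 1)
(N(10) + (13 - 1*23))² = (1 + (13 - 1*23))² = (1 + (13 - 23))² = (1 - 10)² = (-9)² = 81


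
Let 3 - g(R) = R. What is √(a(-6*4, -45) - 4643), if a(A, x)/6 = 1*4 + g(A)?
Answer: I*√4457 ≈ 66.761*I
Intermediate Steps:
g(R) = 3 - R
a(A, x) = 42 - 6*A (a(A, x) = 6*(1*4 + (3 - A)) = 6*(4 + (3 - A)) = 6*(7 - A) = 42 - 6*A)
√(a(-6*4, -45) - 4643) = √((42 - (-36)*4) - 4643) = √((42 - 6*(-24)) - 4643) = √((42 + 144) - 4643) = √(186 - 4643) = √(-4457) = I*√4457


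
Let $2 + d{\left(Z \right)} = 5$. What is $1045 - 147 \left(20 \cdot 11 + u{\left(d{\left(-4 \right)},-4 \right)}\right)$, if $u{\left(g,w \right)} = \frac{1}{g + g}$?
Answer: $- \frac{62639}{2} \approx -31320.0$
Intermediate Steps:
$d{\left(Z \right)} = 3$ ($d{\left(Z \right)} = -2 + 5 = 3$)
$u{\left(g,w \right)} = \frac{1}{2 g}$
$1045 - 147 \left(20 \cdot 11 + u{\left(d{\left(-4 \right)},-4 \right)}\right) = 1045 - 147 \left(20 \cdot 11 + \frac{1}{2 \cdot 3}\right) = 1045 - 147 \left(220 + \frac{1}{2} \cdot \frac{1}{3}\right) = 1045 - 147 \left(220 + \frac{1}{6}\right) = 1045 - \frac{64729}{2} = - \frac{62639}{2}$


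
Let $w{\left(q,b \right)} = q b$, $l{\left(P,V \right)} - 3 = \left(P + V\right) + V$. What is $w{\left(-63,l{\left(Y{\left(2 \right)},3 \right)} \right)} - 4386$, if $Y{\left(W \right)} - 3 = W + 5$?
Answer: $-5583$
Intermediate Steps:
$Y{\left(W \right)} = 8 + W$ ($Y{\left(W \right)} = 3 + \left(W + 5\right) = 3 + \left(5 + W\right) = 8 + W$)
$l{\left(P,V \right)} = 3 + P + 2 V$ ($l{\left(P,V \right)} = 3 + \left(\left(P + V\right) + V\right) = 3 + \left(P + 2 V\right) = 3 + P + 2 V$)
$w{\left(q,b \right)} = b q$
$w{\left(-63,l{\left(Y{\left(2 \right)},3 \right)} \right)} - 4386 = \left(3 + \left(8 + 2\right) + 2 \cdot 3\right) \left(-63\right) - 4386 = \left(3 + 10 + 6\right) \left(-63\right) - 4386 = 19 \left(-63\right) - 4386 = -1197 - 4386 = -5583$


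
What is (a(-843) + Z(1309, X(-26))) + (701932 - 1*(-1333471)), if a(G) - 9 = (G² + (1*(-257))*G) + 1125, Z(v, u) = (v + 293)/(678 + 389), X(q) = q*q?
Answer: 3162415681/1067 ≈ 2.9638e+6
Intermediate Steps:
X(q) = q²
Z(v, u) = 293/1067 + v/1067 (Z(v, u) = (293 + v)/1067 = (293 + v)*(1/1067) = 293/1067 + v/1067)
a(G) = 1134 + G² - 257*G (a(G) = 9 + ((G² + (1*(-257))*G) + 1125) = 9 + ((G² - 257*G) + 1125) = 9 + (1125 + G² - 257*G) = 1134 + G² - 257*G)
(a(-843) + Z(1309, X(-26))) + (701932 - 1*(-1333471)) = ((1134 + (-843)² - 257*(-843)) + (293/1067 + (1/1067)*1309)) + (701932 - 1*(-1333471)) = ((1134 + 710649 + 216651) + (293/1067 + 119/97)) + (701932 + 1333471) = (928434 + 1602/1067) + 2035403 = 990640680/1067 + 2035403 = 3162415681/1067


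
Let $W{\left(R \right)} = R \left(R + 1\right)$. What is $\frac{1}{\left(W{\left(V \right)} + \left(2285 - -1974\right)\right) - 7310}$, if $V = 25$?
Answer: $- \frac{1}{2401} \approx -0.00041649$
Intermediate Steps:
$W{\left(R \right)} = R \left(1 + R\right)$
$\frac{1}{\left(W{\left(V \right)} + \left(2285 - -1974\right)\right) - 7310} = \frac{1}{\left(25 \left(1 + 25\right) + \left(2285 - -1974\right)\right) - 7310} = \frac{1}{\left(25 \cdot 26 + \left(2285 + 1974\right)\right) - 7310} = \frac{1}{\left(650 + 4259\right) - 7310} = \frac{1}{4909 - 7310} = \frac{1}{-2401} = - \frac{1}{2401}$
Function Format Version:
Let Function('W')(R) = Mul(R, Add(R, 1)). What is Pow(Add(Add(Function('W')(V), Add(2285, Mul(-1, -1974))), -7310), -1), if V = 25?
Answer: Rational(-1, 2401) ≈ -0.00041649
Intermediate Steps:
Function('W')(R) = Mul(R, Add(1, R))
Pow(Add(Add(Function('W')(V), Add(2285, Mul(-1, -1974))), -7310), -1) = Pow(Add(Add(Mul(25, Add(1, 25)), Add(2285, Mul(-1, -1974))), -7310), -1) = Pow(Add(Add(Mul(25, 26), Add(2285, 1974)), -7310), -1) = Pow(Add(Add(650, 4259), -7310), -1) = Pow(Add(4909, -7310), -1) = Pow(-2401, -1) = Rational(-1, 2401)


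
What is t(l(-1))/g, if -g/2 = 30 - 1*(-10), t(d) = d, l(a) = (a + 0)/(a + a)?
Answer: -1/160 ≈ -0.0062500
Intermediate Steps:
l(a) = ½ (l(a) = a/((2*a)) = a*(1/(2*a)) = ½)
g = -80 (g = -2*(30 - 1*(-10)) = -2*(30 + 10) = -2*40 = -80)
t(l(-1))/g = (½)/(-80) = (½)*(-1/80) = -1/160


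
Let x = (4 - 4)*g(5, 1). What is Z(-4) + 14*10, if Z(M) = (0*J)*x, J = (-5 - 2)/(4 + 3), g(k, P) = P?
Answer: 140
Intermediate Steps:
x = 0 (x = (4 - 4)*1 = 0*1 = 0)
J = -1 (J = -7/7 = -7*1/7 = -1)
Z(M) = 0 (Z(M) = (0*(-1))*0 = 0*0 = 0)
Z(-4) + 14*10 = 0 + 14*10 = 0 + 140 = 140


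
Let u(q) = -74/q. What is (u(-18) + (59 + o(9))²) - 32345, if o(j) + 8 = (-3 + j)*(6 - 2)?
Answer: -240443/9 ≈ -26716.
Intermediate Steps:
o(j) = -20 + 4*j (o(j) = -8 + (-3 + j)*(6 - 2) = -8 + (-3 + j)*4 = -8 + (-12 + 4*j) = -20 + 4*j)
(u(-18) + (59 + o(9))²) - 32345 = (-74/(-18) + (59 + (-20 + 4*9))²) - 32345 = (-74*(-1/18) + (59 + (-20 + 36))²) - 32345 = (37/9 + (59 + 16)²) - 32345 = (37/9 + 75²) - 32345 = (37/9 + 5625) - 32345 = 50662/9 - 32345 = -240443/9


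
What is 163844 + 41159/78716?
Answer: 12897185463/78716 ≈ 1.6384e+5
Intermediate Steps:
163844 + 41159/78716 = 12897185463/78716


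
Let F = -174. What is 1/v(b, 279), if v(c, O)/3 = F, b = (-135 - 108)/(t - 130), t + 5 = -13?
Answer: -1/522 ≈ -0.0019157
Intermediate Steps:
t = -18 (t = -5 - 13 = -18)
b = 243/148 (b = (-135 - 108)/(-18 - 130) = -243/(-148) = -243*(-1/148) = 243/148 ≈ 1.6419)
v(c, O) = -522 (v(c, O) = 3*(-174) = -522)
1/v(b, 279) = 1/(-522) = -1/522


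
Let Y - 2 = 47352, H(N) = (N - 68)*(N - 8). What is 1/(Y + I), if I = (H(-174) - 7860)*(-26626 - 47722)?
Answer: -1/2690160678 ≈ -3.7172e-10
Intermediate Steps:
H(N) = (-68 + N)*(-8 + N)
Y = 47354 (Y = 2 + 47352 = 47354)
I = -2690208032 (I = ((544 + (-174)**2 - 76*(-174)) - 7860)*(-26626 - 47722) = ((544 + 30276 + 13224) - 7860)*(-74348) = (44044 - 7860)*(-74348) = 36184*(-74348) = -2690208032)
1/(Y + I) = 1/(47354 - 2690208032) = 1/(-2690160678) = -1/2690160678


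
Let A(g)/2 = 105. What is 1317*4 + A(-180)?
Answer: 5478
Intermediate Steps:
A(g) = 210 (A(g) = 2*105 = 210)
1317*4 + A(-180) = 1317*4 + 210 = 5268 + 210 = 5478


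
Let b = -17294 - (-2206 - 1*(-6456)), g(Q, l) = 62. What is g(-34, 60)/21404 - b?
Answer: 230563919/10702 ≈ 21544.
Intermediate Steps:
b = -21544 (b = -17294 - (-2206 + 6456) = -17294 - 1*4250 = -17294 - 4250 = -21544)
g(-34, 60)/21404 - b = 62/21404 - 1*(-21544) = 62*(1/21404) + 21544 = 31/10702 + 21544 = 230563919/10702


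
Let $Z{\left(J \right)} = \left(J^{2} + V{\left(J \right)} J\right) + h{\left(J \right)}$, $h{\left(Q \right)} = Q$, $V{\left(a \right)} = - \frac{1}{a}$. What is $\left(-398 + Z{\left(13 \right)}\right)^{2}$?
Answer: $47089$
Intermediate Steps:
$Z{\left(J \right)} = -1 + J + J^{2}$ ($Z{\left(J \right)} = \left(J^{2} + - \frac{1}{J} J\right) + J = \left(J^{2} - 1\right) + J = \left(-1 + J^{2}\right) + J = -1 + J + J^{2}$)
$\left(-398 + Z{\left(13 \right)}\right)^{2} = \left(-398 + \left(-1 + 13 + 13^{2}\right)\right)^{2} = \left(-398 + \left(-1 + 13 + 169\right)\right)^{2} = \left(-398 + 181\right)^{2} = \left(-217\right)^{2} = 47089$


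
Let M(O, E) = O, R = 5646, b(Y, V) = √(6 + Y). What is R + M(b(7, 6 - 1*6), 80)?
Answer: 5646 + √13 ≈ 5649.6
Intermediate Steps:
R + M(b(7, 6 - 1*6), 80) = 5646 + √(6 + 7) = 5646 + √13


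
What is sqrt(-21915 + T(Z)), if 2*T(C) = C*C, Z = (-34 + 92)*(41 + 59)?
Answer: sqrt(16798085) ≈ 4098.5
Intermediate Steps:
Z = 5800 (Z = 58*100 = 5800)
T(C) = C**2/2 (T(C) = (C*C)/2 = C**2/2)
sqrt(-21915 + T(Z)) = sqrt(-21915 + (1/2)*5800**2) = sqrt(-21915 + (1/2)*33640000) = sqrt(-21915 + 16820000) = sqrt(16798085)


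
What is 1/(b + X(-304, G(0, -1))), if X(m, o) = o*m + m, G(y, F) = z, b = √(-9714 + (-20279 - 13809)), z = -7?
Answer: -I/(-1824*I + 11*√362) ≈ 0.00054112 - 6.2089e-5*I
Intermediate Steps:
b = 11*I*√362 (b = √(-9714 - 34088) = √(-43802) = 11*I*√362 ≈ 209.29*I)
G(y, F) = -7
X(m, o) = m + m*o (X(m, o) = m*o + m = m + m*o)
1/(b + X(-304, G(0, -1))) = 1/(11*I*√362 - 304*(1 - 7)) = 1/(11*I*√362 - 304*(-6)) = 1/(11*I*√362 + 1824) = 1/(1824 + 11*I*√362)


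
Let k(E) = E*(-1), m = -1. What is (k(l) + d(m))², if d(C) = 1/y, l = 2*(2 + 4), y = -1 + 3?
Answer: 529/4 ≈ 132.25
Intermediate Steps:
y = 2
l = 12 (l = 2*6 = 12)
k(E) = -E
d(C) = ½ (d(C) = 1/2 = ½)
(k(l) + d(m))² = (-1*12 + ½)² = (-12 + ½)² = (-23/2)² = 529/4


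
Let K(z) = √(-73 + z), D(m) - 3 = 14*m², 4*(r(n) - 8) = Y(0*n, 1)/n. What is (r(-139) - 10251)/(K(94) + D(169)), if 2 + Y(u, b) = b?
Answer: -2277228399699/88896404957968 + 5695107*√21/88896404957968 ≈ -0.025616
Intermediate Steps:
Y(u, b) = -2 + b
r(n) = 8 - 1/(4*n) (r(n) = 8 + ((-2 + 1)/n)/4 = 8 + (-1/n)/4 = 8 - 1/(4*n))
D(m) = 3 + 14*m²
(r(-139) - 10251)/(K(94) + D(169)) = ((8 - ¼/(-139)) - 10251)/(√(-73 + 94) + (3 + 14*169²)) = ((8 - ¼*(-1/139)) - 10251)/(√21 + (3 + 14*28561)) = ((8 + 1/556) - 10251)/(√21 + (3 + 399854)) = (4449/556 - 10251)/(√21 + 399857) = -5695107/(556*(399857 + √21))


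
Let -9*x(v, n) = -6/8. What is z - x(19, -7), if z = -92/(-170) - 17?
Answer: -16873/1020 ≈ -16.542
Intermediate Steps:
x(v, n) = 1/12 (x(v, n) = -(-2)*3/8/9 = -(-2)*3*(⅛)/9 = -(-2)*3/(9*8) = -⅑*(-¾) = 1/12)
z = -1399/85 (z = -92*(-1/170) - 17 = 46/85 - 17 = -1399/85 ≈ -16.459)
z - x(19, -7) = -1399/85 - 1*1/12 = -1399/85 - 1/12 = -16873/1020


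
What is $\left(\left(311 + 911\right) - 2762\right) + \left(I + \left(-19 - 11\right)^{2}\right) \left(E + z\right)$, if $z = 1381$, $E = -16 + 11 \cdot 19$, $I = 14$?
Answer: $1437096$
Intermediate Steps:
$E = 193$ ($E = -16 + 209 = 193$)
$\left(\left(311 + 911\right) - 2762\right) + \left(I + \left(-19 - 11\right)^{2}\right) \left(E + z\right) = \left(\left(311 + 911\right) - 2762\right) + \left(14 + \left(-19 - 11\right)^{2}\right) \left(193 + 1381\right) = \left(1222 - 2762\right) + \left(14 + \left(-30\right)^{2}\right) 1574 = -1540 + \left(14 + 900\right) 1574 = -1540 + 914 \cdot 1574 = -1540 + 1438636 = 1437096$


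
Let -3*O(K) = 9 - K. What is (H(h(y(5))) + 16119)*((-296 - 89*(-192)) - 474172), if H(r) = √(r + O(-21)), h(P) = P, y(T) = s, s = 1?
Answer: -7372508220 - 1372140*I ≈ -7.3725e+9 - 1.3721e+6*I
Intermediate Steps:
O(K) = -3 + K/3 (O(K) = -(9 - K)/3 = -3 + K/3)
y(T) = 1
H(r) = √(-10 + r) (H(r) = √(r + (-3 + (⅓)*(-21))) = √(r + (-3 - 7)) = √(r - 10) = √(-10 + r))
(H(h(y(5))) + 16119)*((-296 - 89*(-192)) - 474172) = (√(-10 + 1) + 16119)*((-296 - 89*(-192)) - 474172) = (√(-9) + 16119)*((-296 + 17088) - 474172) = (3*I + 16119)*(16792 - 474172) = (16119 + 3*I)*(-457380) = -7372508220 - 1372140*I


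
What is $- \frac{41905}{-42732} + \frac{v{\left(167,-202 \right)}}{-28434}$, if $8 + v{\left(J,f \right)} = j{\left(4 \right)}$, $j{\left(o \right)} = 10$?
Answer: $\frac{198573551}{202506948} \approx 0.98058$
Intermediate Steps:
$v{\left(J,f \right)} = 2$ ($v{\left(J,f \right)} = -8 + 10 = 2$)
$- \frac{41905}{-42732} + \frac{v{\left(167,-202 \right)}}{-28434} = - \frac{41905}{-42732} + \frac{2}{-28434} = \left(-41905\right) \left(- \frac{1}{42732}\right) + 2 \left(- \frac{1}{28434}\right) = \frac{41905}{42732} - \frac{1}{14217} = \frac{198573551}{202506948}$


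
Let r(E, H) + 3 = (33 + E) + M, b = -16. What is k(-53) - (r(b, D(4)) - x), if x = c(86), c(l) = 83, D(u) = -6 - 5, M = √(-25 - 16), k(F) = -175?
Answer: -106 - I*√41 ≈ -106.0 - 6.4031*I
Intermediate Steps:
M = I*√41 (M = √(-41) = I*√41 ≈ 6.4031*I)
D(u) = -11
r(E, H) = 30 + E + I*√41 (r(E, H) = -3 + ((33 + E) + I*√41) = -3 + (33 + E + I*√41) = 30 + E + I*√41)
x = 83
k(-53) - (r(b, D(4)) - x) = -175 - ((30 - 16 + I*√41) - 1*83) = -175 - ((14 + I*√41) - 83) = -175 - (-69 + I*√41) = -175 + (69 - I*√41) = -106 - I*√41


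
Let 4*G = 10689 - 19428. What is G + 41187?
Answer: 156009/4 ≈ 39002.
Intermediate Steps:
G = -8739/4 (G = (10689 - 19428)/4 = (1/4)*(-8739) = -8739/4 ≈ -2184.8)
G + 41187 = -8739/4 + 41187 = 156009/4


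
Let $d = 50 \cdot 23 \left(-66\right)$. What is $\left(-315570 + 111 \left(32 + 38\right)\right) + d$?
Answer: $-383700$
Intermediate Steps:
$d = -75900$ ($d = 1150 \left(-66\right) = -75900$)
$\left(-315570 + 111 \left(32 + 38\right)\right) + d = \left(-315570 + 111 \left(32 + 38\right)\right) - 75900 = \left(-315570 + 111 \cdot 70\right) - 75900 = \left(-315570 + 7770\right) - 75900 = -307800 - 75900 = -383700$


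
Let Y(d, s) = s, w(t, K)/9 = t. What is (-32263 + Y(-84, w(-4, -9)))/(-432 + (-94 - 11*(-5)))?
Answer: 32299/471 ≈ 68.575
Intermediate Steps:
w(t, K) = 9*t
(-32263 + Y(-84, w(-4, -9)))/(-432 + (-94 - 11*(-5))) = (-32263 + 9*(-4))/(-432 + (-94 - 11*(-5))) = (-32263 - 36)/(-432 + (-94 + 55)) = -32299/(-432 - 39) = -32299/(-471) = -32299*(-1/471) = 32299/471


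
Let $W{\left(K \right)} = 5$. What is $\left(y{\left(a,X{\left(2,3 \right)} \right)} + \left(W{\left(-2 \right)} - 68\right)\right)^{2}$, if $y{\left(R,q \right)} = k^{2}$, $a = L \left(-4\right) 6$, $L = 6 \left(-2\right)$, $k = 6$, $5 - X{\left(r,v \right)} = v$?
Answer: $729$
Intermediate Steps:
$X{\left(r,v \right)} = 5 - v$
$L = -12$
$a = 288$ ($a = \left(-12\right) \left(-4\right) 6 = 48 \cdot 6 = 288$)
$y{\left(R,q \right)} = 36$ ($y{\left(R,q \right)} = 6^{2} = 36$)
$\left(y{\left(a,X{\left(2,3 \right)} \right)} + \left(W{\left(-2 \right)} - 68\right)\right)^{2} = \left(36 + \left(5 - 68\right)\right)^{2} = \left(36 - 63\right)^{2} = \left(-27\right)^{2} = 729$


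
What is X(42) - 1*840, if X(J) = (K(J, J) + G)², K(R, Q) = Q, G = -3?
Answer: 681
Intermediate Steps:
X(J) = (-3 + J)² (X(J) = (J - 3)² = (-3 + J)²)
X(42) - 1*840 = (-3 + 42)² - 1*840 = 39² - 840 = 1521 - 840 = 681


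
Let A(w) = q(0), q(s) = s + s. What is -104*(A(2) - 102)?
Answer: 10608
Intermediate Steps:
q(s) = 2*s
A(w) = 0 (A(w) = 2*0 = 0)
-104*(A(2) - 102) = -104*(0 - 102) = -104*(-102) = 10608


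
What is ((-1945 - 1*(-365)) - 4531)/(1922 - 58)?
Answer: -6111/1864 ≈ -3.2784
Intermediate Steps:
((-1945 - 1*(-365)) - 4531)/(1922 - 58) = ((-1945 + 365) - 4531)/1864 = (-1580 - 4531)*(1/1864) = -6111*1/1864 = -6111/1864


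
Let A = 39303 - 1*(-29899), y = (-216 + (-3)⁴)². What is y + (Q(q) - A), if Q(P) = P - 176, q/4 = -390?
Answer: -52713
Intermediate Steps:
q = -1560 (q = 4*(-390) = -1560)
Q(P) = -176 + P
y = 18225 (y = (-216 + 81)² = (-135)² = 18225)
A = 69202 (A = 39303 + 29899 = 69202)
y + (Q(q) - A) = 18225 + ((-176 - 1560) - 1*69202) = 18225 + (-1736 - 69202) = 18225 - 70938 = -52713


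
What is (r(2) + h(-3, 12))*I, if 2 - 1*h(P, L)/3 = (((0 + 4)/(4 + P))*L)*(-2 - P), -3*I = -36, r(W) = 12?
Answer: -1512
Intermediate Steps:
I = 12 (I = -⅓*(-36) = 12)
h(P, L) = 6 - 12*L*(-2 - P)/(4 + P) (h(P, L) = 6 - 3*((0 + 4)/(4 + P))*L*(-2 - P) = 6 - 3*(4/(4 + P))*L*(-2 - P) = 6 - 3*4*L/(4 + P)*(-2 - P) = 6 - 12*L*(-2 - P)/(4 + P))
(r(2) + h(-3, 12))*I = (12 + 6*(4 - 3 + 4*12 + 2*12*(-3))/(4 - 3))*12 = (12 + 6*(4 - 3 + 48 - 72)/1)*12 = (12 + 6*1*(-23))*12 = (12 - 138)*12 = -126*12 = -1512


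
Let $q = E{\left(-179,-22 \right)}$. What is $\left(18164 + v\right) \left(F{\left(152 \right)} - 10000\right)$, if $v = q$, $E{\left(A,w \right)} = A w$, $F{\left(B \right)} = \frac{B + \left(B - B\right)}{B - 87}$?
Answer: $- \frac{14362940496}{65} \approx -2.2097 \cdot 10^{8}$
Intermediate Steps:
$F{\left(B \right)} = \frac{B}{-87 + B}$ ($F{\left(B \right)} = \frac{B + 0}{-87 + B} = \frac{B}{-87 + B}$)
$q = 3938$ ($q = \left(-179\right) \left(-22\right) = 3938$)
$v = 3938$
$\left(18164 + v\right) \left(F{\left(152 \right)} - 10000\right) = \left(18164 + 3938\right) \left(\frac{152}{-87 + 152} - 10000\right) = 22102 \left(\frac{152}{65} - 10000\right) = 22102 \left(- \frac{649848}{65}\right) = - \frac{14362940496}{65}$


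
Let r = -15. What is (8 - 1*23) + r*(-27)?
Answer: 390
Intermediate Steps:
(8 - 1*23) + r*(-27) = (8 - 1*23) - 15*(-27) = (8 - 23) + 405 = -15 + 405 = 390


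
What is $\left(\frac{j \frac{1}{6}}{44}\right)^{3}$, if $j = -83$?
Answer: $- \frac{571787}{18399744} \approx -0.031076$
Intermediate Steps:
$\left(\frac{j \frac{1}{6}}{44}\right)^{3} = \left(\frac{\left(-83\right) \frac{1}{6}}{44}\right)^{3} = \left(\left(-83\right) \frac{1}{6} \cdot \frac{1}{44}\right)^{3} = \left(\left(- \frac{83}{6}\right) \frac{1}{44}\right)^{3} = \left(- \frac{83}{264}\right)^{3} = - \frac{571787}{18399744}$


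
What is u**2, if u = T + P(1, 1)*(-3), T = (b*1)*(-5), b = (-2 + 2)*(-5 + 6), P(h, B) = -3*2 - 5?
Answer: 1089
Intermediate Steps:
P(h, B) = -11 (P(h, B) = -6 - 5 = -11)
b = 0 (b = 0*1 = 0)
T = 0 (T = (0*1)*(-5) = 0*(-5) = 0)
u = 33 (u = 0 - 11*(-3) = 0 + 33 = 33)
u**2 = 33**2 = 1089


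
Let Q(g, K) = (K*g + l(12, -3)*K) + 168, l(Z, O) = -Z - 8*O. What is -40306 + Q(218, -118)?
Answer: -67278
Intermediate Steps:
Q(g, K) = 168 + 12*K + K*g (Q(g, K) = (K*g + (-1*12 - 8*(-3))*K) + 168 = (K*g + (-12 + 24)*K) + 168 = (K*g + 12*K) + 168 = (12*K + K*g) + 168 = 168 + 12*K + K*g)
-40306 + Q(218, -118) = -40306 + (168 + 12*(-118) - 118*218) = -40306 + (168 - 1416 - 25724) = -40306 - 26972 = -67278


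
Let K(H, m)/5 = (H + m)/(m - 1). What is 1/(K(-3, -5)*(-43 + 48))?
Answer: 3/100 ≈ 0.030000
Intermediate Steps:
K(H, m) = 5*(H + m)/(-1 + m) (K(H, m) = 5*((H + m)/(m - 1)) = 5*((H + m)/(-1 + m)) = 5*(H + m)/(-1 + m))
1/(K(-3, -5)*(-43 + 48)) = 1/((5*(-3 - 5)/(-1 - 5))*(-43 + 48)) = 1/((5*(-8)/(-6))*5) = 1/((5*(-⅙)*(-8))*5) = 1/((20/3)*5) = 1/(100/3) = 3/100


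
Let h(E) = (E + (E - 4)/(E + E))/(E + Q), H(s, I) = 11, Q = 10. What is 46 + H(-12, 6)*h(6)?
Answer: 4823/96 ≈ 50.240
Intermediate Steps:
h(E) = (E + (-4 + E)/(2*E))/(10 + E) (h(E) = (E + (E - 4)/(E + E))/(E + 10) = (E + (-4 + E)/((2*E)))/(10 + E) = (E + (-4 + E)*(1/(2*E)))/(10 + E) = (E + (-4 + E)/(2*E))/(10 + E))
46 + H(-12, 6)*h(6) = 46 + 11*((-2 + 6² + (½)*6)/(6*(10 + 6))) = 46 + 11*((⅙)*(-2 + 36 + 3)/16) = 46 + 11*((⅙)*(1/16)*37) = 46 + 11*(37/96) = 46 + 407/96 = 4823/96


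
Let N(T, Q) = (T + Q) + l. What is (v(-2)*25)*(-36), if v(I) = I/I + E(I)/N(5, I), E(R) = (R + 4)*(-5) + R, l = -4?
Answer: -11700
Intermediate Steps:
N(T, Q) = -4 + Q + T (N(T, Q) = (T + Q) - 4 = (Q + T) - 4 = -4 + Q + T)
E(R) = -20 - 4*R (E(R) = (4 + R)*(-5) + R = (-20 - 5*R) + R = -20 - 4*R)
v(I) = 1 + (-20 - 4*I)/(1 + I) (v(I) = I/I + (-20 - 4*I)/(-4 + I + 5) = 1 + (-20 - 4*I)/(1 + I))
(v(-2)*25)*(-36) = (((-19 - 3*(-2))/(1 - 2))*25)*(-36) = (((-19 + 6)/(-1))*25)*(-36) = (-1*(-13)*25)*(-36) = (13*25)*(-36) = 325*(-36) = -11700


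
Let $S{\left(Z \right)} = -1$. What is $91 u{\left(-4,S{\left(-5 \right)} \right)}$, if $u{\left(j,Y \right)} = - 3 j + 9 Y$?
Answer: $273$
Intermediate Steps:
$91 u{\left(-4,S{\left(-5 \right)} \right)} = 91 \left(\left(-3\right) \left(-4\right) + 9 \left(-1\right)\right) = 91 \left(12 - 9\right) = 91 \cdot 3 = 273$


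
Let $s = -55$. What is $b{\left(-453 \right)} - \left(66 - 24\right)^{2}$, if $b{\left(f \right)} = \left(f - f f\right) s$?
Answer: $11309646$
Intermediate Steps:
$b{\left(f \right)} = - 55 f + 55 f^{2}$ ($b{\left(f \right)} = \left(f - f f\right) \left(-55\right) = \left(f - f^{2}\right) \left(-55\right) = - 55 f + 55 f^{2}$)
$b{\left(-453 \right)} - \left(66 - 24\right)^{2} = 55 \left(-453\right) \left(-1 - 453\right) - \left(66 - 24\right)^{2} = 55 \left(-453\right) \left(-454\right) - 42^{2} = 11311410 - 1764 = 11309646$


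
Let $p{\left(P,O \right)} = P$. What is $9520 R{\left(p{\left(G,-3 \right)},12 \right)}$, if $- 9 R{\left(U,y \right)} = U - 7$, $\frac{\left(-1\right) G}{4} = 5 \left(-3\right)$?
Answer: $- \frac{504560}{9} \approx -56062.0$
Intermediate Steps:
$G = 60$ ($G = - 4 \cdot 5 \left(-3\right) = \left(-4\right) \left(-15\right) = 60$)
$R{\left(U,y \right)} = \frac{7}{9} - \frac{U}{9}$ ($R{\left(U,y \right)} = - \frac{U - 7}{9} = - \frac{-7 + U}{9} = \frac{7}{9} - \frac{U}{9}$)
$9520 R{\left(p{\left(G,-3 \right)},12 \right)} = 9520 \left(\frac{7}{9} - \frac{20}{3}\right) = 9520 \left(- \frac{53}{9}\right) = - \frac{504560}{9}$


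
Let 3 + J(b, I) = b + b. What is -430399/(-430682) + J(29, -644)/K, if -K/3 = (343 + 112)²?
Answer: 7636753469/7642452090 ≈ 0.99925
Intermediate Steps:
K = -621075 (K = -3*(343 + 112)² = -3*455² = -3*207025 = -621075)
J(b, I) = -3 + 2*b (J(b, I) = -3 + (b + b) = -3 + 2*b)
-430399/(-430682) + J(29, -644)/K = -430399/(-430682) + (-3 + 2*29)/(-621075) = -430399*(-1/430682) + (-3 + 58)*(-1/621075) = 430399/430682 + 55*(-1/621075) = 430399/430682 - 11/124215 = 7636753469/7642452090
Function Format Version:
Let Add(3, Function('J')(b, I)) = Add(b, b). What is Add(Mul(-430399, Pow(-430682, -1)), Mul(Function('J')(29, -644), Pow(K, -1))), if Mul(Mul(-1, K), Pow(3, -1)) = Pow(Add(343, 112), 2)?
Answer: Rational(7636753469, 7642452090) ≈ 0.99925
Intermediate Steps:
K = -621075 (K = Mul(-3, Pow(Add(343, 112), 2)) = Mul(-3, Pow(455, 2)) = Mul(-3, 207025) = -621075)
Function('J')(b, I) = Add(-3, Mul(2, b)) (Function('J')(b, I) = Add(-3, Add(b, b)) = Add(-3, Mul(2, b)))
Add(Mul(-430399, Pow(-430682, -1)), Mul(Function('J')(29, -644), Pow(K, -1))) = Add(Mul(-430399, Pow(-430682, -1)), Mul(Add(-3, Mul(2, 29)), Pow(-621075, -1))) = Add(Mul(-430399, Rational(-1, 430682)), Mul(Add(-3, 58), Rational(-1, 621075))) = Add(Rational(430399, 430682), Mul(55, Rational(-1, 621075))) = Add(Rational(430399, 430682), Rational(-11, 124215)) = Rational(7636753469, 7642452090)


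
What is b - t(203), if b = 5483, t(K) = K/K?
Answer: 5482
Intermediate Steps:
t(K) = 1
b - t(203) = 5483 - 1*1 = 5483 - 1 = 5482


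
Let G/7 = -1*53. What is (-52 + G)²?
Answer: 178929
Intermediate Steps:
G = -371 (G = 7*(-1*53) = 7*(-53) = -371)
(-52 + G)² = (-52 - 371)² = (-423)² = 178929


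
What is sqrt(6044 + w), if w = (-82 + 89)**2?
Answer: 3*sqrt(677) ≈ 78.058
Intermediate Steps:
w = 49 (w = 7**2 = 49)
sqrt(6044 + w) = sqrt(6044 + 49) = sqrt(6093) = 3*sqrt(677)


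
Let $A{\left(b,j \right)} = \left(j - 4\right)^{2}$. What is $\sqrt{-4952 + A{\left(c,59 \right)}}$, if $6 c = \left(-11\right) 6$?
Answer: $i \sqrt{1927} \approx 43.898 i$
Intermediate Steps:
$c = -11$ ($c = \frac{\left(-11\right) 6}{6} = \frac{1}{6} \left(-66\right) = -11$)
$A{\left(b,j \right)} = \left(-4 + j\right)^{2}$
$\sqrt{-4952 + A{\left(c,59 \right)}} = \sqrt{-4952 + \left(-4 + 59\right)^{2}} = \sqrt{-4952 + 55^{2}} = \sqrt{-4952 + 3025} = \sqrt{-1927} = i \sqrt{1927}$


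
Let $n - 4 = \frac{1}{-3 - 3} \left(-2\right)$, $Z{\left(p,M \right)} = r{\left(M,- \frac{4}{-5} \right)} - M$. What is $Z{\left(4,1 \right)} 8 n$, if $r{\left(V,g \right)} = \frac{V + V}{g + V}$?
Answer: $\frac{104}{27} \approx 3.8519$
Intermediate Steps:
$r{\left(V,g \right)} = \frac{2 V}{V + g}$
$Z{\left(p,M \right)} = - M + \frac{2 M}{\frac{4}{5} + M}$ ($Z{\left(p,M \right)} = \frac{2 M}{M - \frac{4}{-5}} - M = \frac{2 M}{M - - \frac{4}{5}} - M = \frac{2 M}{M + \frac{4}{5}} - M = \frac{2 M}{\frac{4}{5} + M} - M = - M + \frac{2 M}{\frac{4}{5} + M}$)
$n = \frac{13}{3}$ ($n = 4 + \frac{1}{-3 - 3} \left(-2\right) = 4 + \frac{1}{-6} \left(-2\right) = 4 - - \frac{1}{3} = 4 + \frac{1}{3} = \frac{13}{3} \approx 4.3333$)
$Z{\left(4,1 \right)} 8 n = 1 \frac{1}{4 + 5 \cdot 1} \left(6 - 5\right) 8 \cdot \frac{13}{3} = 1 \frac{1}{4 + 5} \left(6 - 5\right) 8 \cdot \frac{13}{3} = 1 \cdot \frac{1}{9} \cdot 1 \cdot 8 \cdot \frac{13}{3} = \frac{1}{9} \cdot 8 \cdot \frac{13}{3} = \frac{8}{9} \cdot \frac{13}{3} = \frac{104}{27}$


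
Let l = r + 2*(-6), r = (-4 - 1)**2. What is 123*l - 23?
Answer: 1576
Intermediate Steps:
r = 25 (r = (-5)**2 = 25)
l = 13 (l = 25 + 2*(-6) = 25 - 12 = 13)
123*l - 23 = 123*13 - 23 = 1599 - 23 = 1576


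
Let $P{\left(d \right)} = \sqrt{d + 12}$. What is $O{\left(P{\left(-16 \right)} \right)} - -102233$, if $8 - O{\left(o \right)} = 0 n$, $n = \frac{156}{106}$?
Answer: $102241$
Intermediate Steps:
$P{\left(d \right)} = \sqrt{12 + d}$
$n = \frac{78}{53}$ ($n = 156 \cdot \frac{1}{106} = \frac{78}{53} \approx 1.4717$)
$O{\left(o \right)} = 8$ ($O{\left(o \right)} = 8 - 0 \cdot \frac{78}{53} = 8 - 0 = 8 + 0 = 8$)
$O{\left(P{\left(-16 \right)} \right)} - -102233 = 8 - -102233 = 8 + 102233 = 102241$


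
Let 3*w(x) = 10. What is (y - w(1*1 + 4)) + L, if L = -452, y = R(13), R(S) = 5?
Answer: -1351/3 ≈ -450.33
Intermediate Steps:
y = 5
w(x) = 10/3 (w(x) = (1/3)*10 = 10/3)
(y - w(1*1 + 4)) + L = (5 - 1*10/3) - 452 = (5 - 10/3) - 452 = 5/3 - 452 = -1351/3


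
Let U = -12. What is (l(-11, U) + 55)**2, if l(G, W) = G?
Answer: 1936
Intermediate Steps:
(l(-11, U) + 55)**2 = (-11 + 55)**2 = 44**2 = 1936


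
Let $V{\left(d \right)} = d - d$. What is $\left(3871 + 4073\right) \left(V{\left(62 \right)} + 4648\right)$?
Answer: $36923712$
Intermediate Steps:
$V{\left(d \right)} = 0$
$\left(3871 + 4073\right) \left(V{\left(62 \right)} + 4648\right) = \left(3871 + 4073\right) \left(0 + 4648\right) = 7944 \cdot 4648 = 36923712$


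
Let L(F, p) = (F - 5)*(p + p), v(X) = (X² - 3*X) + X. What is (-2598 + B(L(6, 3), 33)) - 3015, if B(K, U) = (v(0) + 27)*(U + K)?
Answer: -4560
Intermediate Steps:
v(X) = X² - 2*X
L(F, p) = 2*p*(-5 + F) (L(F, p) = (-5 + F)*(2*p) = 2*p*(-5 + F))
B(K, U) = 27*K + 27*U (B(K, U) = (0*(-2 + 0) + 27)*(U + K) = (0*(-2) + 27)*(K + U) = (0 + 27)*(K + U) = 27*(K + U) = 27*K + 27*U)
(-2598 + B(L(6, 3), 33)) - 3015 = (-2598 + (27*(2*3*(-5 + 6)) + 27*33)) - 3015 = (-2598 + (27*(2*3*1) + 891)) - 3015 = (-2598 + (27*6 + 891)) - 3015 = (-2598 + (162 + 891)) - 3015 = (-2598 + 1053) - 3015 = -1545 - 3015 = -4560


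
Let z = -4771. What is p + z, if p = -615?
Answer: -5386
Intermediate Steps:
p + z = -615 - 4771 = -5386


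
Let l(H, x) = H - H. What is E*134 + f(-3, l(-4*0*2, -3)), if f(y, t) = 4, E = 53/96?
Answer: 3743/48 ≈ 77.979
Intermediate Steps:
E = 53/96 (E = 53*(1/96) = 53/96 ≈ 0.55208)
l(H, x) = 0
E*134 + f(-3, l(-4*0*2, -3)) = (53/96)*134 + 4 = 3551/48 + 4 = 3743/48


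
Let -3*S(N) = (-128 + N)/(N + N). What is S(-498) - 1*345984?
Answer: -516900409/1494 ≈ -3.4598e+5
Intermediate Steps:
S(N) = -(-128 + N)/(6*N) (S(N) = -(-128 + N)/(3*(N + N)) = -(-128 + N)/(3*(2*N)) = -(-128 + N)*1/(2*N)/3 = -(-128 + N)/(6*N))
S(-498) - 1*345984 = (⅙)*(128 - 1*(-498))/(-498) - 1*345984 = (⅙)*(-1/498)*(128 + 498) - 345984 = (⅙)*(-1/498)*626 - 345984 = -313/1494 - 345984 = -516900409/1494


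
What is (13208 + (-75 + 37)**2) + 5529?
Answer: 20181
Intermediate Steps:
(13208 + (-75 + 37)**2) + 5529 = (13208 + (-38)**2) + 5529 = (13208 + 1444) + 5529 = 14652 + 5529 = 20181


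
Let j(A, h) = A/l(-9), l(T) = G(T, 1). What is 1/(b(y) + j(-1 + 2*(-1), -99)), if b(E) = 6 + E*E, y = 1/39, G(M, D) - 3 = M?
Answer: 3042/19775 ≈ 0.15383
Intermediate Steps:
G(M, D) = 3 + M
l(T) = 3 + T
j(A, h) = -A/6 (j(A, h) = A/(3 - 9) = A/(-6) = A*(-1/6) = -A/6)
y = 1/39 ≈ 0.025641
b(E) = 6 + E**2
1/(b(y) + j(-1 + 2*(-1), -99)) = 1/((6 + (1/39)**2) - (-1 + 2*(-1))/6) = 1/((6 + 1/1521) - (-1 - 2)/6) = 1/(9127/1521 - 1/6*(-3)) = 1/(9127/1521 + 1/2) = 1/(19775/3042) = 3042/19775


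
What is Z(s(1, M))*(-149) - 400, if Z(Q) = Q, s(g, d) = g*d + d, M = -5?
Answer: 1090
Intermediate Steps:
s(g, d) = d + d*g (s(g, d) = d*g + d = d + d*g)
Z(s(1, M))*(-149) - 400 = -5*(1 + 1)*(-149) - 400 = -5*2*(-149) - 400 = -10*(-149) - 400 = 1490 - 400 = 1090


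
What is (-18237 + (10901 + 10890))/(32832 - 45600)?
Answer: -1777/6384 ≈ -0.27835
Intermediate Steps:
(-18237 + (10901 + 10890))/(32832 - 45600) = (-18237 + 21791)/(-12768) = 3554*(-1/12768) = -1777/6384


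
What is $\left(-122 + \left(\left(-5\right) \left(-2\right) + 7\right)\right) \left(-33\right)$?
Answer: $3465$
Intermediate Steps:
$\left(-122 + \left(\left(-5\right) \left(-2\right) + 7\right)\right) \left(-33\right) = \left(-122 + \left(10 + 7\right)\right) \left(-33\right) = \left(-122 + 17\right) \left(-33\right) = \left(-105\right) \left(-33\right) = 3465$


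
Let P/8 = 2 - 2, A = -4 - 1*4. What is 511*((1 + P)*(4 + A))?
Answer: -2044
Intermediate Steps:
A = -8 (A = -4 - 4 = -8)
P = 0 (P = 8*(2 - 2) = 8*0 = 0)
511*((1 + P)*(4 + A)) = 511*((1 + 0)*(4 - 8)) = 511*(1*(-4)) = 511*(-4) = -2044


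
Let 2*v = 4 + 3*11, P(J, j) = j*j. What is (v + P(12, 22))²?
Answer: 1010025/4 ≈ 2.5251e+5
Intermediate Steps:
P(J, j) = j²
v = 37/2 (v = (4 + 3*11)/2 = (4 + 33)/2 = (½)*37 = 37/2 ≈ 18.500)
(v + P(12, 22))² = (37/2 + 22²)² = (37/2 + 484)² = (1005/2)² = 1010025/4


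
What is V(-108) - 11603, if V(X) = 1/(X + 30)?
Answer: -905035/78 ≈ -11603.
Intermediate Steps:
V(X) = 1/(30 + X)
V(-108) - 11603 = 1/(30 - 108) - 11603 = 1/(-78) - 11603 = -1/78 - 11603 = -905035/78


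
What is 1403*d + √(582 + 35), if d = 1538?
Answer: 2157814 + √617 ≈ 2.1578e+6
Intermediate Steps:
1403*d + √(582 + 35) = 1403*1538 + √(582 + 35) = 2157814 + √617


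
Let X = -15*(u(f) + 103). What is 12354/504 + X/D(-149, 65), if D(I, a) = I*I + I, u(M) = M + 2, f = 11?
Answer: 11314727/463092 ≈ 24.433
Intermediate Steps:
u(M) = 2 + M
X = -1740 (X = -15*((2 + 11) + 103) = -15*(13 + 103) = -15*116 = -1740)
D(I, a) = I + I² (D(I, a) = I² + I = I + I²)
12354/504 + X/D(-149, 65) = 12354/504 - 1740*(-1/(149*(1 - 149))) = 12354*(1/504) - 1740/((-149*(-148))) = 2059/84 - 1740/22052 = 2059/84 - 1740*1/22052 = 2059/84 - 435/5513 = 11314727/463092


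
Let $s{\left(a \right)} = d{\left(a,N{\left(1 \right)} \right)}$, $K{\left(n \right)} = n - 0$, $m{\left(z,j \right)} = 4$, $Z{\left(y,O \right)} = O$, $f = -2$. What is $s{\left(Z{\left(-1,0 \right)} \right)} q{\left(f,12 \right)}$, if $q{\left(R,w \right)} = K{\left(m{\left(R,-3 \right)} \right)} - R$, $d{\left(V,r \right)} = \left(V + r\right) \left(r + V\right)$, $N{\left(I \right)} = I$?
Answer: $6$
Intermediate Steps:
$K{\left(n \right)} = n$ ($K{\left(n \right)} = n + 0 = n$)
$d{\left(V,r \right)} = \left(V + r\right)^{2}$ ($d{\left(V,r \right)} = \left(V + r\right) \left(V + r\right) = \left(V + r\right)^{2}$)
$s{\left(a \right)} = \left(1 + a\right)^{2}$ ($s{\left(a \right)} = \left(a + 1\right)^{2} = \left(1 + a\right)^{2}$)
$q{\left(R,w \right)} = 4 - R$
$s{\left(Z{\left(-1,0 \right)} \right)} q{\left(f,12 \right)} = \left(1 + 0\right)^{2} \left(4 - -2\right) = 1^{2} \left(4 + 2\right) = 1 \cdot 6 = 6$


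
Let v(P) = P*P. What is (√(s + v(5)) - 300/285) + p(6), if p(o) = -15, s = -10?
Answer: -305/19 + √15 ≈ -12.180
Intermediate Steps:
v(P) = P²
(√(s + v(5)) - 300/285) + p(6) = (√(-10 + 5²) - 300/285) - 15 = (√(-10 + 25) - 300*1/285) - 15 = (√15 - 20/19) - 15 = (-20/19 + √15) - 15 = -305/19 + √15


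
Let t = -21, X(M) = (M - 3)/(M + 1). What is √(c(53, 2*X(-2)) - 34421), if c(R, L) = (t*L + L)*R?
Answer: I*√45021 ≈ 212.18*I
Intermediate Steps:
X(M) = (-3 + M)/(1 + M)
c(R, L) = -20*L*R (c(R, L) = (-21*L + L)*R = (-20*L)*R = -20*L*R)
√(c(53, 2*X(-2)) - 34421) = √(-20*2*((-3 - 2)/(1 - 2))*53 - 34421) = √(-20*2*(-5/(-1))*53 - 34421) = √(-20*2*(-1*(-5))*53 - 34421) = √(-20*2*5*53 - 34421) = √(-20*10*53 - 34421) = √(-10600 - 34421) = √(-45021) = I*√45021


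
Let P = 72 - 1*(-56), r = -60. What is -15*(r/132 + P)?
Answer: -21045/11 ≈ -1913.2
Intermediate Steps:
P = 128 (P = 72 + 56 = 128)
-15*(r/132 + P) = -15*(-60/132 + 128) = -15*(-60*1/132 + 128) = -15*(-5/11 + 128) = -15*1403/11 = -21045/11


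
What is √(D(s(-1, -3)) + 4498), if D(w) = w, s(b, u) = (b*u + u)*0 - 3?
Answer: √4495 ≈ 67.045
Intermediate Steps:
s(b, u) = -3 (s(b, u) = (u + b*u)*0 - 3 = 0 - 3 = -3)
√(D(s(-1, -3)) + 4498) = √(-3 + 4498) = √4495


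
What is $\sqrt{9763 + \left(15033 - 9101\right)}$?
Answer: $\sqrt{15695} \approx 125.28$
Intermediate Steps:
$\sqrt{9763 + \left(15033 - 9101\right)} = \sqrt{9763 + 5932} = \sqrt{15695}$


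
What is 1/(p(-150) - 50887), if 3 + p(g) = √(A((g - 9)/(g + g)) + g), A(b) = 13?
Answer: -50890/2589792237 - I*√137/2589792237 ≈ -1.965e-5 - 4.5195e-9*I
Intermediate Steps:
p(g) = -3 + √(13 + g)
1/(p(-150) - 50887) = 1/((-3 + √(13 - 150)) - 50887) = 1/((-3 + √(-137)) - 50887) = 1/((-3 + I*√137) - 50887) = 1/(-50890 + I*√137)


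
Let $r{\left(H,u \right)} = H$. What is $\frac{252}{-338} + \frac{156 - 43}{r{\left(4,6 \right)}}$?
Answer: $\frac{18593}{676} \approx 27.504$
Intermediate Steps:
$\frac{252}{-338} + \frac{156 - 43}{r{\left(4,6 \right)}} = \frac{252}{-338} + \frac{156 - 43}{4} = 252 \left(- \frac{1}{338}\right) + \left(156 - 43\right) \frac{1}{4} = - \frac{126}{169} + 113 \cdot \frac{1}{4} = - \frac{126}{169} + \frac{113}{4} = \frac{18593}{676}$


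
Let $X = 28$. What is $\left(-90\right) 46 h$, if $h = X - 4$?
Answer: $-99360$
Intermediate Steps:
$h = 24$ ($h = 28 - 4 = 24$)
$\left(-90\right) 46 h = \left(-90\right) 46 \cdot 24 = \left(-4140\right) 24 = -99360$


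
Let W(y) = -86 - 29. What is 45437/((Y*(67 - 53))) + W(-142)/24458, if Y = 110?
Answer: 79365789/2690380 ≈ 29.500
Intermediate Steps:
W(y) = -115
45437/((Y*(67 - 53))) + W(-142)/24458 = 45437/((110*(67 - 53))) - 115/24458 = 45437/((110*14)) - 115*1/24458 = 45437/1540 - 115/24458 = 45437*(1/1540) - 115/24458 = 6491/220 - 115/24458 = 79365789/2690380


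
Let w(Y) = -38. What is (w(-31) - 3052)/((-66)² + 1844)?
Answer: -309/620 ≈ -0.49839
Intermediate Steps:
(w(-31) - 3052)/((-66)² + 1844) = (-38 - 3052)/((-66)² + 1844) = -3090/(4356 + 1844) = -3090/6200 = -3090*1/6200 = -309/620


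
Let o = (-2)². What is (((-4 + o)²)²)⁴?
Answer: 0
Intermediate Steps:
o = 4
(((-4 + o)²)²)⁴ = (((-4 + 4)²)²)⁴ = ((0²)²)⁴ = (0²)⁴ = 0⁴ = 0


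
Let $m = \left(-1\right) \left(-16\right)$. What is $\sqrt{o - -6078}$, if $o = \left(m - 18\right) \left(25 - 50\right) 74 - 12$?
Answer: $\sqrt{9766} \approx 98.823$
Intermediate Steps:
$m = 16$
$o = 3688$ ($o = \left(16 - 18\right) \left(25 - 50\right) 74 - 12 = \left(-2\right) \left(-25\right) 74 - 12 = 50 \cdot 74 - 12 = 3700 - 12 = 3688$)
$\sqrt{o - -6078} = \sqrt{3688 - -6078} = \sqrt{3688 + \left(-3580 + 9658\right)} = \sqrt{3688 + 6078} = \sqrt{9766}$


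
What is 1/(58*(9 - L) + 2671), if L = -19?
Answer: 1/4295 ≈ 0.00023283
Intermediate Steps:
1/(58*(9 - L) + 2671) = 1/(58*(9 - 1*(-19)) + 2671) = 1/(58*(9 + 19) + 2671) = 1/(58*28 + 2671) = 1/(1624 + 2671) = 1/4295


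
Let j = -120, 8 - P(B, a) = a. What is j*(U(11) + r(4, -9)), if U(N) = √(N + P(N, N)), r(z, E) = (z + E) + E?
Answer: 1680 - 240*√2 ≈ 1340.6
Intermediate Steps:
P(B, a) = 8 - a
r(z, E) = z + 2*E (r(z, E) = (E + z) + E = z + 2*E)
U(N) = 2*√2 (U(N) = √(N + (8 - N)) = √8 = 2*√2)
j*(U(11) + r(4, -9)) = -120*(2*√2 + (4 + 2*(-9))) = -120*(2*√2 + (4 - 18)) = -120*(2*√2 - 14) = -120*(-14 + 2*√2) = 1680 - 240*√2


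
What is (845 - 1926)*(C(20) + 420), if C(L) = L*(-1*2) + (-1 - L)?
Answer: -388079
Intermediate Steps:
C(L) = -1 - 3*L (C(L) = L*(-2) + (-1 - L) = -2*L + (-1 - L) = -1 - 3*L)
(845 - 1926)*(C(20) + 420) = (845 - 1926)*((-1 - 3*20) + 420) = -1081*((-1 - 60) + 420) = -1081*(-61 + 420) = -1081*359 = -388079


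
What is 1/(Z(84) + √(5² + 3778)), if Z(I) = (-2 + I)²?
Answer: 6724/45208373 - √3803/45208373 ≈ 0.00014737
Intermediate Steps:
1/(Z(84) + √(5² + 3778)) = 1/((-2 + 84)² + √(5² + 3778)) = 1/(82² + √(25 + 3778)) = 1/(6724 + √3803)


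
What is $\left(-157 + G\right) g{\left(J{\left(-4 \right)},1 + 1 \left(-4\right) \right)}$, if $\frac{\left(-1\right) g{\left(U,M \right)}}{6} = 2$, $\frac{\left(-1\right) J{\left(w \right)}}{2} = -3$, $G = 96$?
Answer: $732$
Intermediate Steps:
$J{\left(w \right)} = 6$ ($J{\left(w \right)} = \left(-2\right) \left(-3\right) = 6$)
$g{\left(U,M \right)} = -12$ ($g{\left(U,M \right)} = \left(-6\right) 2 = -12$)
$\left(-157 + G\right) g{\left(J{\left(-4 \right)},1 + 1 \left(-4\right) \right)} = \left(-157 + 96\right) \left(-12\right) = \left(-61\right) \left(-12\right) = 732$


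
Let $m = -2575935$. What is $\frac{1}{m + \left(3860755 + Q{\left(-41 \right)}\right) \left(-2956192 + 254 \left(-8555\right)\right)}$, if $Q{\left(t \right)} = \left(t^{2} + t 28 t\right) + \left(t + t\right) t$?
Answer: $- \frac{1}{20069726174227} \approx -4.9826 \cdot 10^{-14}$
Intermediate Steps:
$Q{\left(t \right)} = 31 t^{2}$ ($Q{\left(t \right)} = \left(t^{2} + 28 t t\right) + 2 t t = \left(t^{2} + 28 t^{2}\right) + 2 t^{2} = 29 t^{2} + 2 t^{2} = 31 t^{2}$)
$\frac{1}{m + \left(3860755 + Q{\left(-41 \right)}\right) \left(-2956192 + 254 \left(-8555\right)\right)} = \frac{1}{-2575935 + \left(3860755 + 31 \left(-41\right)^{2}\right) \left(-2956192 + 254 \left(-8555\right)\right)} = \frac{1}{-2575935 + \left(3860755 + 31 \cdot 1681\right) \left(-2956192 - 2172970\right)} = \frac{1}{-2575935 + \left(3860755 + 52111\right) \left(-5129162\right)} = \frac{1}{-2575935 + 3912866 \left(-5129162\right)} = \frac{1}{-2575935 - 20069723598292} = \frac{1}{-20069726174227} = - \frac{1}{20069726174227}$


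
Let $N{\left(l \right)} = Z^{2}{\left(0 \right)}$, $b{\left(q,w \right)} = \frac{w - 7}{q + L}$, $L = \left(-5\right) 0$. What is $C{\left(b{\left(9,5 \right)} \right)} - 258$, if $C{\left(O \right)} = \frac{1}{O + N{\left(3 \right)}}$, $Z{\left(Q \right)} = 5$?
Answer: $- \frac{57525}{223} \approx -257.96$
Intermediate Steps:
$L = 0$
$b{\left(q,w \right)} = \frac{-7 + w}{q}$ ($b{\left(q,w \right)} = \frac{w - 7}{q + 0} = \frac{-7 + w}{q}$)
$N{\left(l \right)} = 25$ ($N{\left(l \right)} = 5^{2} = 25$)
$C{\left(O \right)} = \frac{1}{25 + O}$ ($C{\left(O \right)} = \frac{1}{O + 25} = \frac{1}{25 + O}$)
$C{\left(b{\left(9,5 \right)} \right)} - 258 = \frac{1}{25 + \frac{-7 + 5}{9}} - 258 = \frac{1}{25 + \frac{1}{9} \left(-2\right)} - 258 = \frac{1}{25 - \frac{2}{9}} - 258 = \frac{1}{\frac{223}{9}} - 258 = \frac{9}{223} - 258 = - \frac{57525}{223}$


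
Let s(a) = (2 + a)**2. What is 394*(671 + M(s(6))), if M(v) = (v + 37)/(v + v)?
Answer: 16939833/64 ≈ 2.6469e+5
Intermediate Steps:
M(v) = (37 + v)/(2*v) (M(v) = (37 + v)/((2*v)) = (37 + v)*(1/(2*v)) = (37 + v)/(2*v))
394*(671 + M(s(6))) = 394*(671 + (37 + (2 + 6)**2)/(2*((2 + 6)**2))) = 394*(671 + (37 + 8**2)/(2*(8**2))) = 394*(671 + (1/2)*(37 + 64)/64) = 394*(671 + (1/2)*(1/64)*101) = 394*(671 + 101/128) = 394*(85989/128) = 16939833/64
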